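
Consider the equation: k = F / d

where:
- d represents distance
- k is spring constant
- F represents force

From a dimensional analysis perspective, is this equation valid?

Yes

d (distance) has dimensions [L].
k (spring constant) has dimensions [M T^-2].
F (force) has dimensions [L M T^-2].

Left side: [M T^-2]
Right side: [M T^-2]

Both sides have the same dimensions, so the equation is dimensionally consistent.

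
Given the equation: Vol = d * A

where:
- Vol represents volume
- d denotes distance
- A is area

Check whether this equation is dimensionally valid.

Yes

Vol (volume) has dimensions [L^3].
d (distance) has dimensions [L].
A (area) has dimensions [L^2].

Left side: [L^3]
Right side: [L^3]

Both sides have the same dimensions, so the equation is dimensionally consistent.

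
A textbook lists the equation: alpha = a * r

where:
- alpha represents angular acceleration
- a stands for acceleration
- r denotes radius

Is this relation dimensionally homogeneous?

No

alpha (angular acceleration) has dimensions [T^-2].
a (acceleration) has dimensions [L T^-2].
r (radius) has dimensions [L].

Left side: [T^-2]
Right side: [L^2 T^-2]

The two sides have different dimensions, so the equation is NOT dimensionally consistent.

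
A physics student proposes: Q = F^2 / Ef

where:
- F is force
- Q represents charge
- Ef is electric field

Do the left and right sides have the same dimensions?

No

F (force) has dimensions [L M T^-2].
Q (charge) has dimensions [I T].
Ef (electric field) has dimensions [I^-1 L M T^-3].

Left side: [I T]
Right side: [I L M T^-1]

The two sides have different dimensions, so the equation is NOT dimensionally consistent.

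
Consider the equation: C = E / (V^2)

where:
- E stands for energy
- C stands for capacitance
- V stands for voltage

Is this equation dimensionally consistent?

Yes

E (energy) has dimensions [L^2 M T^-2].
C (capacitance) has dimensions [I^2 L^-2 M^-1 T^4].
V (voltage) has dimensions [I^-1 L^2 M T^-3].

Left side: [I^2 L^-2 M^-1 T^4]
Right side: [I^2 L^-2 M^-1 T^4]

Both sides have the same dimensions, so the equation is dimensionally consistent.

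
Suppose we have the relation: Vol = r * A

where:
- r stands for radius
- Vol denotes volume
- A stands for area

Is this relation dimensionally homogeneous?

Yes

r (radius) has dimensions [L].
Vol (volume) has dimensions [L^3].
A (area) has dimensions [L^2].

Left side: [L^3]
Right side: [L^3]

Both sides have the same dimensions, so the equation is dimensionally consistent.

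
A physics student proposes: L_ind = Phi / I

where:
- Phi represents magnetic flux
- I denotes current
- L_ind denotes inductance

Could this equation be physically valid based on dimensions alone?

Yes

Phi (magnetic flux) has dimensions [I^-1 L^2 M T^-2].
I (current) has dimensions [I].
L_ind (inductance) has dimensions [I^-2 L^2 M T^-2].

Left side: [I^-2 L^2 M T^-2]
Right side: [I^-2 L^2 M T^-2]

Both sides have the same dimensions, so the equation is dimensionally consistent.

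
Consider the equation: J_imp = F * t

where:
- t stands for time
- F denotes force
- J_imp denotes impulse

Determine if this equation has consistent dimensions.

Yes

t (time) has dimensions [T].
F (force) has dimensions [L M T^-2].
J_imp (impulse) has dimensions [L M T^-1].

Left side: [L M T^-1]
Right side: [L M T^-1]

Both sides have the same dimensions, so the equation is dimensionally consistent.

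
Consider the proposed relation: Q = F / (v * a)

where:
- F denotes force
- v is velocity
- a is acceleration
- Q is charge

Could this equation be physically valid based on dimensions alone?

No

F (force) has dimensions [L M T^-2].
v (velocity) has dimensions [L T^-1].
a (acceleration) has dimensions [L T^-2].
Q (charge) has dimensions [I T].

Left side: [I T]
Right side: [L^-1 M T]

The two sides have different dimensions, so the equation is NOT dimensionally consistent.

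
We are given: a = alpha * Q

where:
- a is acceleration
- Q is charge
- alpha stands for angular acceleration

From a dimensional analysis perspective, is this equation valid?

No

a (acceleration) has dimensions [L T^-2].
Q (charge) has dimensions [I T].
alpha (angular acceleration) has dimensions [T^-2].

Left side: [L T^-2]
Right side: [I T^-1]

The two sides have different dimensions, so the equation is NOT dimensionally consistent.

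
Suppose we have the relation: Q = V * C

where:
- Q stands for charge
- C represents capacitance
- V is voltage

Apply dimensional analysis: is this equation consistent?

Yes

Q (charge) has dimensions [I T].
C (capacitance) has dimensions [I^2 L^-2 M^-1 T^4].
V (voltage) has dimensions [I^-1 L^2 M T^-3].

Left side: [I T]
Right side: [I T]

Both sides have the same dimensions, so the equation is dimensionally consistent.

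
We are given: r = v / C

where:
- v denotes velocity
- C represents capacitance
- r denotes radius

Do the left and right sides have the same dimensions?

No

v (velocity) has dimensions [L T^-1].
C (capacitance) has dimensions [I^2 L^-2 M^-1 T^4].
r (radius) has dimensions [L].

Left side: [L]
Right side: [I^-2 L^3 M T^-5]

The two sides have different dimensions, so the equation is NOT dimensionally consistent.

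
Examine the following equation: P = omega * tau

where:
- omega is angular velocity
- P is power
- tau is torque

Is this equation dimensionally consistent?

Yes

omega (angular velocity) has dimensions [T^-1].
P (power) has dimensions [L^2 M T^-3].
tau (torque) has dimensions [L^2 M T^-2].

Left side: [L^2 M T^-3]
Right side: [L^2 M T^-3]

Both sides have the same dimensions, so the equation is dimensionally consistent.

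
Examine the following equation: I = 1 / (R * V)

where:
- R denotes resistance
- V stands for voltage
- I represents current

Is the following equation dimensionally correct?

No

R (resistance) has dimensions [I^-2 L^2 M T^-3].
V (voltage) has dimensions [I^-1 L^2 M T^-3].
I (current) has dimensions [I].

Left side: [I]
Right side: [I^3 L^-4 M^-2 T^6]

The two sides have different dimensions, so the equation is NOT dimensionally consistent.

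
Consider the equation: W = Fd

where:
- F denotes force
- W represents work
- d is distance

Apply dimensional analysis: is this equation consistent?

Yes

F (force) has dimensions [L M T^-2].
W (work) has dimensions [L^2 M T^-2].
d (distance) has dimensions [L].

Left side: [L^2 M T^-2]
Right side: [L^2 M T^-2]

Both sides have the same dimensions, so the equation is dimensionally consistent.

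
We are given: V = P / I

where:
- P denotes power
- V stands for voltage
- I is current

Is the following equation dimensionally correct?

Yes

P (power) has dimensions [L^2 M T^-3].
V (voltage) has dimensions [I^-1 L^2 M T^-3].
I (current) has dimensions [I].

Left side: [I^-1 L^2 M T^-3]
Right side: [I^-1 L^2 M T^-3]

Both sides have the same dimensions, so the equation is dimensionally consistent.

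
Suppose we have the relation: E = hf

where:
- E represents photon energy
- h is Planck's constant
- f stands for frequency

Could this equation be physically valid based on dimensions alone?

Yes

E (photon energy) has dimensions [L^2 M T^-2].
h (Planck's constant) has dimensions [L^2 M T^-1].
f (frequency) has dimensions [T^-1].

Left side: [L^2 M T^-2]
Right side: [L^2 M T^-2]

Both sides have the same dimensions, so the equation is dimensionally consistent.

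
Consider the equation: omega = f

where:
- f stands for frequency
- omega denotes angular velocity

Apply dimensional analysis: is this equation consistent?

Yes

f (frequency) has dimensions [T^-1].
omega (angular velocity) has dimensions [T^-1].

Left side: [T^-1]
Right side: [T^-1]

Both sides have the same dimensions, so the equation is dimensionally consistent.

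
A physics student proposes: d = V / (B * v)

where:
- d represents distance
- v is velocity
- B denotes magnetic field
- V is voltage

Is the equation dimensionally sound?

Yes

d (distance) has dimensions [L].
v (velocity) has dimensions [L T^-1].
B (magnetic field) has dimensions [I^-1 M T^-2].
V (voltage) has dimensions [I^-1 L^2 M T^-3].

Left side: [L]
Right side: [L]

Both sides have the same dimensions, so the equation is dimensionally consistent.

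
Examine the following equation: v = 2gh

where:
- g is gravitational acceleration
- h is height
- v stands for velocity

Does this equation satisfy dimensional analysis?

No

g (gravitational acceleration) has dimensions [L T^-2].
h (height) has dimensions [L].
v (velocity) has dimensions [L T^-1].

Left side: [L T^-1]
Right side: [L^2 T^-2]

The two sides have different dimensions, so the equation is NOT dimensionally consistent.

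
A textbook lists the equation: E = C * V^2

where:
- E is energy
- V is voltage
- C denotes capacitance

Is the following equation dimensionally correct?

Yes

E (energy) has dimensions [L^2 M T^-2].
V (voltage) has dimensions [I^-1 L^2 M T^-3].
C (capacitance) has dimensions [I^2 L^-2 M^-1 T^4].

Left side: [L^2 M T^-2]
Right side: [L^2 M T^-2]

Both sides have the same dimensions, so the equation is dimensionally consistent.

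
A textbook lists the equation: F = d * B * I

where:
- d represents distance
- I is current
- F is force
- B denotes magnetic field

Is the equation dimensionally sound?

Yes

d (distance) has dimensions [L].
I (current) has dimensions [I].
F (force) has dimensions [L M T^-2].
B (magnetic field) has dimensions [I^-1 M T^-2].

Left side: [L M T^-2]
Right side: [L M T^-2]

Both sides have the same dimensions, so the equation is dimensionally consistent.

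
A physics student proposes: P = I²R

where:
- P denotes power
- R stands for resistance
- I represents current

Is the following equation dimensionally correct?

Yes

P (power) has dimensions [L^2 M T^-3].
R (resistance) has dimensions [I^-2 L^2 M T^-3].
I (current) has dimensions [I].

Left side: [L^2 M T^-3]
Right side: [L^2 M T^-3]

Both sides have the same dimensions, so the equation is dimensionally consistent.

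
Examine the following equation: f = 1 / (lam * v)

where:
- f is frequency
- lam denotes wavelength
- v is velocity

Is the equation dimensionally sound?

No

f (frequency) has dimensions [T^-1].
lam (wavelength) has dimensions [L].
v (velocity) has dimensions [L T^-1].

Left side: [T^-1]
Right side: [L^-2 T]

The two sides have different dimensions, so the equation is NOT dimensionally consistent.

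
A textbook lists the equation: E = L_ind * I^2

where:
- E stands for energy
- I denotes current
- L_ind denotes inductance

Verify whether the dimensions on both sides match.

Yes

E (energy) has dimensions [L^2 M T^-2].
I (current) has dimensions [I].
L_ind (inductance) has dimensions [I^-2 L^2 M T^-2].

Left side: [L^2 M T^-2]
Right side: [L^2 M T^-2]

Both sides have the same dimensions, so the equation is dimensionally consistent.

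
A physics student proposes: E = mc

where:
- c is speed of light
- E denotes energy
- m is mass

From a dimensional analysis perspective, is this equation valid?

No

c (speed of light) has dimensions [L T^-1].
E (energy) has dimensions [L^2 M T^-2].
m (mass) has dimensions [M].

Left side: [L^2 M T^-2]
Right side: [L M T^-1]

The two sides have different dimensions, so the equation is NOT dimensionally consistent.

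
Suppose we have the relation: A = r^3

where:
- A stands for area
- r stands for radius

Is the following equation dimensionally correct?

No

A (area) has dimensions [L^2].
r (radius) has dimensions [L].

Left side: [L^2]
Right side: [L^3]

The two sides have different dimensions, so the equation is NOT dimensionally consistent.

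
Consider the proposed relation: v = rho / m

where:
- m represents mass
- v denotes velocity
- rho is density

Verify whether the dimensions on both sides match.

No

m (mass) has dimensions [M].
v (velocity) has dimensions [L T^-1].
rho (density) has dimensions [L^-3 M].

Left side: [L T^-1]
Right side: [L^-3]

The two sides have different dimensions, so the equation is NOT dimensionally consistent.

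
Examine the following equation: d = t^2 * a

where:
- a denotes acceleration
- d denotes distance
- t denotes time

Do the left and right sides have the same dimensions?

Yes

a (acceleration) has dimensions [L T^-2].
d (distance) has dimensions [L].
t (time) has dimensions [T].

Left side: [L]
Right side: [L]

Both sides have the same dimensions, so the equation is dimensionally consistent.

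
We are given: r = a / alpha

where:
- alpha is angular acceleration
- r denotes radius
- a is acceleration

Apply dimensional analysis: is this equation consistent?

Yes

alpha (angular acceleration) has dimensions [T^-2].
r (radius) has dimensions [L].
a (acceleration) has dimensions [L T^-2].

Left side: [L]
Right side: [L]

Both sides have the same dimensions, so the equation is dimensionally consistent.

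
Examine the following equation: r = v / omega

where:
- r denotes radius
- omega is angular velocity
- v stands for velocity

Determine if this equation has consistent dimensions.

Yes

r (radius) has dimensions [L].
omega (angular velocity) has dimensions [T^-1].
v (velocity) has dimensions [L T^-1].

Left side: [L]
Right side: [L]

Both sides have the same dimensions, so the equation is dimensionally consistent.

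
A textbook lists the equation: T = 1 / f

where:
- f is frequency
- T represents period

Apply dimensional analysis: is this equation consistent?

Yes

f (frequency) has dimensions [T^-1].
T (period) has dimensions [T].

Left side: [T]
Right side: [T]

Both sides have the same dimensions, so the equation is dimensionally consistent.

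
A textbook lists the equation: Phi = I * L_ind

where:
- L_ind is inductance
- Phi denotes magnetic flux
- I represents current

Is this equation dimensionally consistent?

Yes

L_ind (inductance) has dimensions [I^-2 L^2 M T^-2].
Phi (magnetic flux) has dimensions [I^-1 L^2 M T^-2].
I (current) has dimensions [I].

Left side: [I^-1 L^2 M T^-2]
Right side: [I^-1 L^2 M T^-2]

Both sides have the same dimensions, so the equation is dimensionally consistent.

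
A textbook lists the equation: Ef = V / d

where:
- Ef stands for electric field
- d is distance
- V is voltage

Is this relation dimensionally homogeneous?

Yes

Ef (electric field) has dimensions [I^-1 L M T^-3].
d (distance) has dimensions [L].
V (voltage) has dimensions [I^-1 L^2 M T^-3].

Left side: [I^-1 L M T^-3]
Right side: [I^-1 L M T^-3]

Both sides have the same dimensions, so the equation is dimensionally consistent.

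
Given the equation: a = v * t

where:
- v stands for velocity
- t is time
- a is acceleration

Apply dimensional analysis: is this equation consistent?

No

v (velocity) has dimensions [L T^-1].
t (time) has dimensions [T].
a (acceleration) has dimensions [L T^-2].

Left side: [L T^-2]
Right side: [L]

The two sides have different dimensions, so the equation is NOT dimensionally consistent.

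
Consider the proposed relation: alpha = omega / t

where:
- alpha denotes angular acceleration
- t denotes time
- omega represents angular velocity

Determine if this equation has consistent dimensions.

Yes

alpha (angular acceleration) has dimensions [T^-2].
t (time) has dimensions [T].
omega (angular velocity) has dimensions [T^-1].

Left side: [T^-2]
Right side: [T^-2]

Both sides have the same dimensions, so the equation is dimensionally consistent.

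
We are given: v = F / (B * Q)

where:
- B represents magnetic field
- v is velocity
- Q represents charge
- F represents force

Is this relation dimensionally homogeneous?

Yes

B (magnetic field) has dimensions [I^-1 M T^-2].
v (velocity) has dimensions [L T^-1].
Q (charge) has dimensions [I T].
F (force) has dimensions [L M T^-2].

Left side: [L T^-1]
Right side: [L T^-1]

Both sides have the same dimensions, so the equation is dimensionally consistent.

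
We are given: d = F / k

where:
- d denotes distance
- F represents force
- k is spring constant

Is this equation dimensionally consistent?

Yes

d (distance) has dimensions [L].
F (force) has dimensions [L M T^-2].
k (spring constant) has dimensions [M T^-2].

Left side: [L]
Right side: [L]

Both sides have the same dimensions, so the equation is dimensionally consistent.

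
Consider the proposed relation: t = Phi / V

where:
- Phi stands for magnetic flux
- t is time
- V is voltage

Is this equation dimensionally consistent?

Yes

Phi (magnetic flux) has dimensions [I^-1 L^2 M T^-2].
t (time) has dimensions [T].
V (voltage) has dimensions [I^-1 L^2 M T^-3].

Left side: [T]
Right side: [T]

Both sides have the same dimensions, so the equation is dimensionally consistent.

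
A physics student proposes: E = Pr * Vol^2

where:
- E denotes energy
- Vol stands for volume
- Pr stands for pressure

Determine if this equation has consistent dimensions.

No

E (energy) has dimensions [L^2 M T^-2].
Vol (volume) has dimensions [L^3].
Pr (pressure) has dimensions [L^-1 M T^-2].

Left side: [L^2 M T^-2]
Right side: [L^5 M T^-2]

The two sides have different dimensions, so the equation is NOT dimensionally consistent.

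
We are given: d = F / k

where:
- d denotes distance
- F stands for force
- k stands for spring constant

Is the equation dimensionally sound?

Yes

d (distance) has dimensions [L].
F (force) has dimensions [L M T^-2].
k (spring constant) has dimensions [M T^-2].

Left side: [L]
Right side: [L]

Both sides have the same dimensions, so the equation is dimensionally consistent.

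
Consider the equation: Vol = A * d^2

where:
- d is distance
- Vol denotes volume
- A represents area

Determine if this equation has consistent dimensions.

No

d (distance) has dimensions [L].
Vol (volume) has dimensions [L^3].
A (area) has dimensions [L^2].

Left side: [L^3]
Right side: [L^4]

The two sides have different dimensions, so the equation is NOT dimensionally consistent.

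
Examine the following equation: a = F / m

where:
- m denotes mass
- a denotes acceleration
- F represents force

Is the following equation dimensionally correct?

Yes

m (mass) has dimensions [M].
a (acceleration) has dimensions [L T^-2].
F (force) has dimensions [L M T^-2].

Left side: [L T^-2]
Right side: [L T^-2]

Both sides have the same dimensions, so the equation is dimensionally consistent.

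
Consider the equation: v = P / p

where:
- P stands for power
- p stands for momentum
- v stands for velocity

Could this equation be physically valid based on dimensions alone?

No

P (power) has dimensions [L^2 M T^-3].
p (momentum) has dimensions [L M T^-1].
v (velocity) has dimensions [L T^-1].

Left side: [L T^-1]
Right side: [L T^-2]

The two sides have different dimensions, so the equation is NOT dimensionally consistent.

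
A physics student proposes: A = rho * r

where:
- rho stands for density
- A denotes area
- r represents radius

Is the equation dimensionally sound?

No

rho (density) has dimensions [L^-3 M].
A (area) has dimensions [L^2].
r (radius) has dimensions [L].

Left side: [L^2]
Right side: [L^-2 M]

The two sides have different dimensions, so the equation is NOT dimensionally consistent.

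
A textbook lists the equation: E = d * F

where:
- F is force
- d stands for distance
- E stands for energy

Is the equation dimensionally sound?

Yes

F (force) has dimensions [L M T^-2].
d (distance) has dimensions [L].
E (energy) has dimensions [L^2 M T^-2].

Left side: [L^2 M T^-2]
Right side: [L^2 M T^-2]

Both sides have the same dimensions, so the equation is dimensionally consistent.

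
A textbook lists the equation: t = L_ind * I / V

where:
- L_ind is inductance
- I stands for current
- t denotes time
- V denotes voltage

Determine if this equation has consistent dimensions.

Yes

L_ind (inductance) has dimensions [I^-2 L^2 M T^-2].
I (current) has dimensions [I].
t (time) has dimensions [T].
V (voltage) has dimensions [I^-1 L^2 M T^-3].

Left side: [T]
Right side: [T]

Both sides have the same dimensions, so the equation is dimensionally consistent.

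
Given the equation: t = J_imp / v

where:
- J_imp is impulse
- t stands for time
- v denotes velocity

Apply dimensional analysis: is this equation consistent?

No

J_imp (impulse) has dimensions [L M T^-1].
t (time) has dimensions [T].
v (velocity) has dimensions [L T^-1].

Left side: [T]
Right side: [M]

The two sides have different dimensions, so the equation is NOT dimensionally consistent.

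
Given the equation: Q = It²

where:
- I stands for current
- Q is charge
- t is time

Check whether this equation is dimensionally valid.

No

I (current) has dimensions [I].
Q (charge) has dimensions [I T].
t (time) has dimensions [T].

Left side: [I T]
Right side: [I T^2]

The two sides have different dimensions, so the equation is NOT dimensionally consistent.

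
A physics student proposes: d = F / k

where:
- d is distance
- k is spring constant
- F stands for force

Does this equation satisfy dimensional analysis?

Yes

d (distance) has dimensions [L].
k (spring constant) has dimensions [M T^-2].
F (force) has dimensions [L M T^-2].

Left side: [L]
Right side: [L]

Both sides have the same dimensions, so the equation is dimensionally consistent.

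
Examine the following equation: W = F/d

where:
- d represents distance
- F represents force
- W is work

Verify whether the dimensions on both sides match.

No

d (distance) has dimensions [L].
F (force) has dimensions [L M T^-2].
W (work) has dimensions [L^2 M T^-2].

Left side: [L^2 M T^-2]
Right side: [M T^-2]

The two sides have different dimensions, so the equation is NOT dimensionally consistent.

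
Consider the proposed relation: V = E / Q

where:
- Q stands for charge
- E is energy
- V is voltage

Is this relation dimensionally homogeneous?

Yes

Q (charge) has dimensions [I T].
E (energy) has dimensions [L^2 M T^-2].
V (voltage) has dimensions [I^-1 L^2 M T^-3].

Left side: [I^-1 L^2 M T^-3]
Right side: [I^-1 L^2 M T^-3]

Both sides have the same dimensions, so the equation is dimensionally consistent.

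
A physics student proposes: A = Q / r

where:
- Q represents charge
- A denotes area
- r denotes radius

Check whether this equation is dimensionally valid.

No

Q (charge) has dimensions [I T].
A (area) has dimensions [L^2].
r (radius) has dimensions [L].

Left side: [L^2]
Right side: [I L^-1 T]

The two sides have different dimensions, so the equation is NOT dimensionally consistent.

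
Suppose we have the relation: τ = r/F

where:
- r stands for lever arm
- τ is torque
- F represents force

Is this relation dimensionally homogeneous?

No

r (lever arm) has dimensions [L].
τ (torque) has dimensions [L^2 M T^-2].
F (force) has dimensions [L M T^-2].

Left side: [L^2 M T^-2]
Right side: [M^-1 T^2]

The two sides have different dimensions, so the equation is NOT dimensionally consistent.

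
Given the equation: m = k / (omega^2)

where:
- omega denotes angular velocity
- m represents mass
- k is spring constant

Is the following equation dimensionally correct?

Yes

omega (angular velocity) has dimensions [T^-1].
m (mass) has dimensions [M].
k (spring constant) has dimensions [M T^-2].

Left side: [M]
Right side: [M]

Both sides have the same dimensions, so the equation is dimensionally consistent.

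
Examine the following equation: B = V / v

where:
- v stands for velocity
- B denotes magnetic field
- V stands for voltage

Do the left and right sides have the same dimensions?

No

v (velocity) has dimensions [L T^-1].
B (magnetic field) has dimensions [I^-1 M T^-2].
V (voltage) has dimensions [I^-1 L^2 M T^-3].

Left side: [I^-1 M T^-2]
Right side: [I^-1 L M T^-2]

The two sides have different dimensions, so the equation is NOT dimensionally consistent.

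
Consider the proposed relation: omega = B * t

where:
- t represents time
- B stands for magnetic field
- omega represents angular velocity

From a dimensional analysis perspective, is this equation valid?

No

t (time) has dimensions [T].
B (magnetic field) has dimensions [I^-1 M T^-2].
omega (angular velocity) has dimensions [T^-1].

Left side: [T^-1]
Right side: [I^-1 M T^-1]

The two sides have different dimensions, so the equation is NOT dimensionally consistent.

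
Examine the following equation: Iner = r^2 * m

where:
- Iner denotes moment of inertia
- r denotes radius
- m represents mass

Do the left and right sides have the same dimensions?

Yes

Iner (moment of inertia) has dimensions [L^2 M].
r (radius) has dimensions [L].
m (mass) has dimensions [M].

Left side: [L^2 M]
Right side: [L^2 M]

Both sides have the same dimensions, so the equation is dimensionally consistent.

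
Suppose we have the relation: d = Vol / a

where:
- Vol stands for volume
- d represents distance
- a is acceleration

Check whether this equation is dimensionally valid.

No

Vol (volume) has dimensions [L^3].
d (distance) has dimensions [L].
a (acceleration) has dimensions [L T^-2].

Left side: [L]
Right side: [L^2 T^2]

The two sides have different dimensions, so the equation is NOT dimensionally consistent.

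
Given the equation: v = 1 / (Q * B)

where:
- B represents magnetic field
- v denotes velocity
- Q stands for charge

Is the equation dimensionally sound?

No

B (magnetic field) has dimensions [I^-1 M T^-2].
v (velocity) has dimensions [L T^-1].
Q (charge) has dimensions [I T].

Left side: [L T^-1]
Right side: [M^-1 T]

The two sides have different dimensions, so the equation is NOT dimensionally consistent.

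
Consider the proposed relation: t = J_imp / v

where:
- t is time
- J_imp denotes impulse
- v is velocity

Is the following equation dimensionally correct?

No

t (time) has dimensions [T].
J_imp (impulse) has dimensions [L M T^-1].
v (velocity) has dimensions [L T^-1].

Left side: [T]
Right side: [M]

The two sides have different dimensions, so the equation is NOT dimensionally consistent.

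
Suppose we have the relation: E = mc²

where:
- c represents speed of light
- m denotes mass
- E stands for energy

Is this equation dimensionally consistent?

Yes

c (speed of light) has dimensions [L T^-1].
m (mass) has dimensions [M].
E (energy) has dimensions [L^2 M T^-2].

Left side: [L^2 M T^-2]
Right side: [L^2 M T^-2]

Both sides have the same dimensions, so the equation is dimensionally consistent.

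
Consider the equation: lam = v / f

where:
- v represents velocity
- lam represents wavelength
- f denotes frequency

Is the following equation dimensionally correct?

Yes

v (velocity) has dimensions [L T^-1].
lam (wavelength) has dimensions [L].
f (frequency) has dimensions [T^-1].

Left side: [L]
Right side: [L]

Both sides have the same dimensions, so the equation is dimensionally consistent.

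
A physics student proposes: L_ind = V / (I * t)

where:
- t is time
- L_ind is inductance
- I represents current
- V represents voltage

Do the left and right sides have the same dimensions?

No

t (time) has dimensions [T].
L_ind (inductance) has dimensions [I^-2 L^2 M T^-2].
I (current) has dimensions [I].
V (voltage) has dimensions [I^-1 L^2 M T^-3].

Left side: [I^-2 L^2 M T^-2]
Right side: [I^-2 L^2 M T^-4]

The two sides have different dimensions, so the equation is NOT dimensionally consistent.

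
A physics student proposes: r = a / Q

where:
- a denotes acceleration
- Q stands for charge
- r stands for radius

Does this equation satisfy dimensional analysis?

No

a (acceleration) has dimensions [L T^-2].
Q (charge) has dimensions [I T].
r (radius) has dimensions [L].

Left side: [L]
Right side: [I^-1 L T^-3]

The two sides have different dimensions, so the equation is NOT dimensionally consistent.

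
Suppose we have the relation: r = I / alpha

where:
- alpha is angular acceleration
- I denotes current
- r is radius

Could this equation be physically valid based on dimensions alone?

No

alpha (angular acceleration) has dimensions [T^-2].
I (current) has dimensions [I].
r (radius) has dimensions [L].

Left side: [L]
Right side: [I T^2]

The two sides have different dimensions, so the equation is NOT dimensionally consistent.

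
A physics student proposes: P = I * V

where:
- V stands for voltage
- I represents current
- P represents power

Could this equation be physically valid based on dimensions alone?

Yes

V (voltage) has dimensions [I^-1 L^2 M T^-3].
I (current) has dimensions [I].
P (power) has dimensions [L^2 M T^-3].

Left side: [L^2 M T^-3]
Right side: [L^2 M T^-3]

Both sides have the same dimensions, so the equation is dimensionally consistent.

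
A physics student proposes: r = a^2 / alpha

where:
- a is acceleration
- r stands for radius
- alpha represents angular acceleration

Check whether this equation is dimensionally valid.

No

a (acceleration) has dimensions [L T^-2].
r (radius) has dimensions [L].
alpha (angular acceleration) has dimensions [T^-2].

Left side: [L]
Right side: [L^2 T^-2]

The two sides have different dimensions, so the equation is NOT dimensionally consistent.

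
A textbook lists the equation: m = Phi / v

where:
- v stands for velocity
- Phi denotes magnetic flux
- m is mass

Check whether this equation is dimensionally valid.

No

v (velocity) has dimensions [L T^-1].
Phi (magnetic flux) has dimensions [I^-1 L^2 M T^-2].
m (mass) has dimensions [M].

Left side: [M]
Right side: [I^-1 L M T^-1]

The two sides have different dimensions, so the equation is NOT dimensionally consistent.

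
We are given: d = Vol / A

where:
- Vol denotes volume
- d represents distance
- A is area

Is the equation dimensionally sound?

Yes

Vol (volume) has dimensions [L^3].
d (distance) has dimensions [L].
A (area) has dimensions [L^2].

Left side: [L]
Right side: [L]

Both sides have the same dimensions, so the equation is dimensionally consistent.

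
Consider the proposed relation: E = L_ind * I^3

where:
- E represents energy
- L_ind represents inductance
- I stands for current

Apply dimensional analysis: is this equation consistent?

No

E (energy) has dimensions [L^2 M T^-2].
L_ind (inductance) has dimensions [I^-2 L^2 M T^-2].
I (current) has dimensions [I].

Left side: [L^2 M T^-2]
Right side: [I L^2 M T^-2]

The two sides have different dimensions, so the equation is NOT dimensionally consistent.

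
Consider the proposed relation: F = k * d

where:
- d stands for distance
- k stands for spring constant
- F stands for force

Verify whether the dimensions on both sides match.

Yes

d (distance) has dimensions [L].
k (spring constant) has dimensions [M T^-2].
F (force) has dimensions [L M T^-2].

Left side: [L M T^-2]
Right side: [L M T^-2]

Both sides have the same dimensions, so the equation is dimensionally consistent.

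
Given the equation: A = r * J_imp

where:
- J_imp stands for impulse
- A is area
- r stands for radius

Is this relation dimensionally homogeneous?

No

J_imp (impulse) has dimensions [L M T^-1].
A (area) has dimensions [L^2].
r (radius) has dimensions [L].

Left side: [L^2]
Right side: [L^2 M T^-1]

The two sides have different dimensions, so the equation is NOT dimensionally consistent.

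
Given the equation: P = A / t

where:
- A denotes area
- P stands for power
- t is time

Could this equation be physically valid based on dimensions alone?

No

A (area) has dimensions [L^2].
P (power) has dimensions [L^2 M T^-3].
t (time) has dimensions [T].

Left side: [L^2 M T^-3]
Right side: [L^2 T^-1]

The two sides have different dimensions, so the equation is NOT dimensionally consistent.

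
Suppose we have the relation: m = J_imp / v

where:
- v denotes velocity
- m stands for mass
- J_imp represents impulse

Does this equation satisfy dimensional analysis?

Yes

v (velocity) has dimensions [L T^-1].
m (mass) has dimensions [M].
J_imp (impulse) has dimensions [L M T^-1].

Left side: [M]
Right side: [M]

Both sides have the same dimensions, so the equation is dimensionally consistent.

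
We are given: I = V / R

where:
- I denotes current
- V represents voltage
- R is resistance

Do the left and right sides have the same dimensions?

Yes

I (current) has dimensions [I].
V (voltage) has dimensions [I^-1 L^2 M T^-3].
R (resistance) has dimensions [I^-2 L^2 M T^-3].

Left side: [I]
Right side: [I]

Both sides have the same dimensions, so the equation is dimensionally consistent.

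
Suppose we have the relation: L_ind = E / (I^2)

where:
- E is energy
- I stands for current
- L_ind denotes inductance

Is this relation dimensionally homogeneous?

Yes

E (energy) has dimensions [L^2 M T^-2].
I (current) has dimensions [I].
L_ind (inductance) has dimensions [I^-2 L^2 M T^-2].

Left side: [I^-2 L^2 M T^-2]
Right side: [I^-2 L^2 M T^-2]

Both sides have the same dimensions, so the equation is dimensionally consistent.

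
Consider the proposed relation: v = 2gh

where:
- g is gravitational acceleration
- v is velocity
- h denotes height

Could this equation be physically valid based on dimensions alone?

No

g (gravitational acceleration) has dimensions [L T^-2].
v (velocity) has dimensions [L T^-1].
h (height) has dimensions [L].

Left side: [L T^-1]
Right side: [L^2 T^-2]

The two sides have different dimensions, so the equation is NOT dimensionally consistent.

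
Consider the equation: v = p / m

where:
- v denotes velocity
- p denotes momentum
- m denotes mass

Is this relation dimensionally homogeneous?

Yes

v (velocity) has dimensions [L T^-1].
p (momentum) has dimensions [L M T^-1].
m (mass) has dimensions [M].

Left side: [L T^-1]
Right side: [L T^-1]

Both sides have the same dimensions, so the equation is dimensionally consistent.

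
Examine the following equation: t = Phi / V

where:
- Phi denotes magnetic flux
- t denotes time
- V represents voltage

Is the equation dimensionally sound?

Yes

Phi (magnetic flux) has dimensions [I^-1 L^2 M T^-2].
t (time) has dimensions [T].
V (voltage) has dimensions [I^-1 L^2 M T^-3].

Left side: [T]
Right side: [T]

Both sides have the same dimensions, so the equation is dimensionally consistent.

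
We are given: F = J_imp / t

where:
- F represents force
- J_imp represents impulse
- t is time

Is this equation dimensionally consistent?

Yes

F (force) has dimensions [L M T^-2].
J_imp (impulse) has dimensions [L M T^-1].
t (time) has dimensions [T].

Left side: [L M T^-2]
Right side: [L M T^-2]

Both sides have the same dimensions, so the equation is dimensionally consistent.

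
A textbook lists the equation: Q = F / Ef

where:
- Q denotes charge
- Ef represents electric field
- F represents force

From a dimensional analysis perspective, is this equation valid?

Yes

Q (charge) has dimensions [I T].
Ef (electric field) has dimensions [I^-1 L M T^-3].
F (force) has dimensions [L M T^-2].

Left side: [I T]
Right side: [I T]

Both sides have the same dimensions, so the equation is dimensionally consistent.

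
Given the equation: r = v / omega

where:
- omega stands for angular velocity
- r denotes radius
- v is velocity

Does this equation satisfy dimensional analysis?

Yes

omega (angular velocity) has dimensions [T^-1].
r (radius) has dimensions [L].
v (velocity) has dimensions [L T^-1].

Left side: [L]
Right side: [L]

Both sides have the same dimensions, so the equation is dimensionally consistent.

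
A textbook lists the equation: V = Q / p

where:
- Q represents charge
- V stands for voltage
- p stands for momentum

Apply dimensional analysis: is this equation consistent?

No

Q (charge) has dimensions [I T].
V (voltage) has dimensions [I^-1 L^2 M T^-3].
p (momentum) has dimensions [L M T^-1].

Left side: [I^-1 L^2 M T^-3]
Right side: [I L^-1 M^-1 T^2]

The two sides have different dimensions, so the equation is NOT dimensionally consistent.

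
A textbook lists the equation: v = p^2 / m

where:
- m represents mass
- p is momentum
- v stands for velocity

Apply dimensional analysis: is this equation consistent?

No

m (mass) has dimensions [M].
p (momentum) has dimensions [L M T^-1].
v (velocity) has dimensions [L T^-1].

Left side: [L T^-1]
Right side: [L^2 M T^-2]

The two sides have different dimensions, so the equation is NOT dimensionally consistent.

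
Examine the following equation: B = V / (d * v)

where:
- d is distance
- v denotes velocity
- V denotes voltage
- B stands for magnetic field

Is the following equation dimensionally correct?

Yes

d (distance) has dimensions [L].
v (velocity) has dimensions [L T^-1].
V (voltage) has dimensions [I^-1 L^2 M T^-3].
B (magnetic field) has dimensions [I^-1 M T^-2].

Left side: [I^-1 M T^-2]
Right side: [I^-1 M T^-2]

Both sides have the same dimensions, so the equation is dimensionally consistent.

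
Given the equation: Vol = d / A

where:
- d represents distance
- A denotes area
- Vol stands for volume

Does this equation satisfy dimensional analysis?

No

d (distance) has dimensions [L].
A (area) has dimensions [L^2].
Vol (volume) has dimensions [L^3].

Left side: [L^3]
Right side: [L^-1]

The two sides have different dimensions, so the equation is NOT dimensionally consistent.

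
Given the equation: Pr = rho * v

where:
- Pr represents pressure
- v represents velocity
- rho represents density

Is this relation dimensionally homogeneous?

No

Pr (pressure) has dimensions [L^-1 M T^-2].
v (velocity) has dimensions [L T^-1].
rho (density) has dimensions [L^-3 M].

Left side: [L^-1 M T^-2]
Right side: [L^-2 M T^-1]

The two sides have different dimensions, so the equation is NOT dimensionally consistent.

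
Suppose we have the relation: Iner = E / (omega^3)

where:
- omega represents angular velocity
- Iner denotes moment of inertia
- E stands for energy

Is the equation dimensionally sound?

No

omega (angular velocity) has dimensions [T^-1].
Iner (moment of inertia) has dimensions [L^2 M].
E (energy) has dimensions [L^2 M T^-2].

Left side: [L^2 M]
Right side: [L^2 M T]

The two sides have different dimensions, so the equation is NOT dimensionally consistent.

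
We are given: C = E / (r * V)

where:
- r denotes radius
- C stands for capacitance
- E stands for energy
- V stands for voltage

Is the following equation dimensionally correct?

No

r (radius) has dimensions [L].
C (capacitance) has dimensions [I^2 L^-2 M^-1 T^4].
E (energy) has dimensions [L^2 M T^-2].
V (voltage) has dimensions [I^-1 L^2 M T^-3].

Left side: [I^2 L^-2 M^-1 T^4]
Right side: [I L^-1 T]

The two sides have different dimensions, so the equation is NOT dimensionally consistent.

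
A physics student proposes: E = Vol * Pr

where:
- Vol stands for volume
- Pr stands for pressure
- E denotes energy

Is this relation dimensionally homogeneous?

Yes

Vol (volume) has dimensions [L^3].
Pr (pressure) has dimensions [L^-1 M T^-2].
E (energy) has dimensions [L^2 M T^-2].

Left side: [L^2 M T^-2]
Right side: [L^2 M T^-2]

Both sides have the same dimensions, so the equation is dimensionally consistent.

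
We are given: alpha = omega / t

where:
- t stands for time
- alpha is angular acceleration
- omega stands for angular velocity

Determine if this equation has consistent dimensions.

Yes

t (time) has dimensions [T].
alpha (angular acceleration) has dimensions [T^-2].
omega (angular velocity) has dimensions [T^-1].

Left side: [T^-2]
Right side: [T^-2]

Both sides have the same dimensions, so the equation is dimensionally consistent.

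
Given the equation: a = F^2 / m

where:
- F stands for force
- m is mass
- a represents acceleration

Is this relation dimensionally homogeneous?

No

F (force) has dimensions [L M T^-2].
m (mass) has dimensions [M].
a (acceleration) has dimensions [L T^-2].

Left side: [L T^-2]
Right side: [L^2 M T^-4]

The two sides have different dimensions, so the equation is NOT dimensionally consistent.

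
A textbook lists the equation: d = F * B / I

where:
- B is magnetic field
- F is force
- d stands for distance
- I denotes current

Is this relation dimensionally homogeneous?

No

B (magnetic field) has dimensions [I^-1 M T^-2].
F (force) has dimensions [L M T^-2].
d (distance) has dimensions [L].
I (current) has dimensions [I].

Left side: [L]
Right side: [I^-2 L M^2 T^-4]

The two sides have different dimensions, so the equation is NOT dimensionally consistent.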